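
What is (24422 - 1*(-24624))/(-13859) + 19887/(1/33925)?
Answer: 9350202627979/13859 ≈ 6.7467e+8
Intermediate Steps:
(24422 - 1*(-24624))/(-13859) + 19887/(1/33925) = (24422 + 24624)*(-1/13859) + 19887/(1/33925) = 49046*(-1/13859) + 19887*33925 = -49046/13859 + 674666475 = 9350202627979/13859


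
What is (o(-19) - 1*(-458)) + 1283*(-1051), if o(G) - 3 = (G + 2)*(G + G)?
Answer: -1347326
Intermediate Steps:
o(G) = 3 + 2*G*(2 + G) (o(G) = 3 + (G + 2)*(G + G) = 3 + (2 + G)*(2*G) = 3 + 2*G*(2 + G))
(o(-19) - 1*(-458)) + 1283*(-1051) = ((3 + 2*(-19)² + 4*(-19)) - 1*(-458)) + 1283*(-1051) = ((3 + 2*361 - 76) + 458) - 1348433 = ((3 + 722 - 76) + 458) - 1348433 = (649 + 458) - 1348433 = 1107 - 1348433 = -1347326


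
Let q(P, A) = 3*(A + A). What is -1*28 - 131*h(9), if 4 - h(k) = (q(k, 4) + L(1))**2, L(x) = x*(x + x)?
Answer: 88004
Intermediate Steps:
q(P, A) = 6*A (q(P, A) = 3*(2*A) = 6*A)
L(x) = 2*x**2 (L(x) = x*(2*x) = 2*x**2)
h(k) = -672 (h(k) = 4 - (6*4 + 2*1**2)**2 = 4 - (24 + 2*1)**2 = 4 - (24 + 2)**2 = 4 - 1*26**2 = 4 - 1*676 = 4 - 676 = -672)
-1*28 - 131*h(9) = -1*28 - 131*(-672) = -28 + 88032 = 88004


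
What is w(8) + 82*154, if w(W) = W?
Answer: 12636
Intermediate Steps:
w(8) + 82*154 = 8 + 82*154 = 8 + 12628 = 12636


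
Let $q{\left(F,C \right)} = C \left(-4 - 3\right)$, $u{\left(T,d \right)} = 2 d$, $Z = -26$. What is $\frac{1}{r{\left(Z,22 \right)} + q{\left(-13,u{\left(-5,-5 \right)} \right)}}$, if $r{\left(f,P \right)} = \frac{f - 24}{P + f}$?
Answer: $\frac{2}{165} \approx 0.012121$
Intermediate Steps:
$r{\left(f,P \right)} = \frac{-24 + f}{P + f}$
$q{\left(F,C \right)} = - 7 C$ ($q{\left(F,C \right)} = C \left(-4 - 3\right) = C \left(-7\right) = - 7 C$)
$\frac{1}{r{\left(Z,22 \right)} + q{\left(-13,u{\left(-5,-5 \right)} \right)}} = \frac{1}{\frac{-24 - 26}{22 - 26} - 7 \cdot 2 \left(-5\right)} = \frac{1}{\frac{1}{-4} \left(-50\right) - -70} = \frac{1}{\left(- \frac{1}{4}\right) \left(-50\right) + 70} = \frac{1}{\frac{25}{2} + 70} = \frac{1}{\frac{165}{2}} = \frac{2}{165}$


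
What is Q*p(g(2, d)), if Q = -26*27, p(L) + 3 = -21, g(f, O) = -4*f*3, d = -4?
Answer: 16848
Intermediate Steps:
g(f, O) = -12*f
p(L) = -24 (p(L) = -3 - 21 = -24)
Q = -702
Q*p(g(2, d)) = -702*(-24) = 16848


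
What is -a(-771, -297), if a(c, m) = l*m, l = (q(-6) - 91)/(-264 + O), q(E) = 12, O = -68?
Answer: 23463/332 ≈ 70.672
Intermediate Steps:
l = 79/332 (l = (12 - 91)/(-264 - 68) = -79/(-332) = -79*(-1/332) = 79/332 ≈ 0.23795)
a(c, m) = 79*m/332
-a(-771, -297) = -79*(-297)/332 = -1*(-23463/332) = 23463/332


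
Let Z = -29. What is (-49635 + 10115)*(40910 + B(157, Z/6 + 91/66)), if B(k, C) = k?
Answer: -1622967840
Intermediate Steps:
(-49635 + 10115)*(40910 + B(157, Z/6 + 91/66)) = (-49635 + 10115)*(40910 + 157) = -39520*41067 = -1622967840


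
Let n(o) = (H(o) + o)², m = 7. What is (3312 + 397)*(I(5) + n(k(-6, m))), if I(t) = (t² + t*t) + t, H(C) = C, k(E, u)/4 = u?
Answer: 11835419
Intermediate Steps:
k(E, u) = 4*u
n(o) = 4*o² (n(o) = (o + o)² = (2*o)² = 4*o²)
I(t) = t + 2*t² (I(t) = (t² + t²) + t = 2*t² + t = t + 2*t²)
(3312 + 397)*(I(5) + n(k(-6, m))) = (3312 + 397)*(5*(1 + 2*5) + 4*(4*7)²) = 3709*(5*(1 + 10) + 4*28²) = 3709*(5*11 + 4*784) = 3709*(55 + 3136) = 3709*3191 = 11835419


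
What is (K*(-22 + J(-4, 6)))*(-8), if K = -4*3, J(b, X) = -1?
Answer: -2208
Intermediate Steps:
K = -12
(K*(-22 + J(-4, 6)))*(-8) = -12*(-22 - 1)*(-8) = -12*(-23)*(-8) = 276*(-8) = -2208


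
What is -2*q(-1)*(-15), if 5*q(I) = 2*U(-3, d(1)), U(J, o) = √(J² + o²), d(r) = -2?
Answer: 12*√13 ≈ 43.267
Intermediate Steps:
q(I) = 2*√13/5 (q(I) = (2*√((-3)² + (-2)²))/5 = (2*√(9 + 4))/5 = (2*√13)/5 = 2*√13/5)
-2*q(-1)*(-15) = -4*√13/5*(-15) = 12*√13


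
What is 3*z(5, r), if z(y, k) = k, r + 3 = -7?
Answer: -30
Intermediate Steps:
r = -10 (r = -3 - 7 = -10)
3*z(5, r) = 3*(-10) = -30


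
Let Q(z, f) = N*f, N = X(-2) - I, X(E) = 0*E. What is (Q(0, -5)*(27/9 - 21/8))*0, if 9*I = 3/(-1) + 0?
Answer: 0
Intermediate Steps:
I = -⅓ (I = (3/(-1) + 0)/9 = (3*(-1) + 0)/9 = (-3 + 0)/9 = (⅑)*(-3) = -⅓ ≈ -0.33333)
X(E) = 0
N = ⅓ (N = 0 - 1*(-⅓) = 0 + ⅓ = ⅓ ≈ 0.33333)
Q(z, f) = f/3
(Q(0, -5)*(27/9 - 21/8))*0 = (((⅓)*(-5))*(27/9 - 21/8))*0 = -5*(27*(⅑) - 21*⅛)/3*0 = -5*(3 - 21/8)/3*0 = -5/3*3/8*0 = -5/8*0 = 0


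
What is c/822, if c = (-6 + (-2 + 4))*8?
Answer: -16/411 ≈ -0.038929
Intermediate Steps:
c = -32 (c = (-6 + 2)*8 = -4*8 = -32)
c/822 = -32/822 = -32*1/822 = -16/411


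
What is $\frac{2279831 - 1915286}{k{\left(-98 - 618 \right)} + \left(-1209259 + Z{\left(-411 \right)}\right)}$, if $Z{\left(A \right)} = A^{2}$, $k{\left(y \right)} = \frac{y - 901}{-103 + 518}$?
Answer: $- \frac{151286175}{431741887} \approx -0.35041$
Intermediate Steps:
$k{\left(y \right)} = - \frac{901}{415} + \frac{y}{415}$ ($k{\left(y \right)} = \frac{-901 + y}{415} = \left(-901 + y\right) \frac{1}{415} = - \frac{901}{415} + \frac{y}{415}$)
$\frac{2279831 - 1915286}{k{\left(-98 - 618 \right)} + \left(-1209259 + Z{\left(-411 \right)}\right)} = \frac{2279831 - 1915286}{\left(- \frac{901}{415} + \frac{-98 - 618}{415}\right) - \left(1209259 - \left(-411\right)^{2}\right)} = \frac{364545}{\left(- \frac{901}{415} + \frac{1}{415} \left(-716\right)\right) + \left(-1209259 + 168921\right)} = \frac{364545}{\left(- \frac{901}{415} - \frac{716}{415}\right) - 1040338} = \frac{364545}{- \frac{1617}{415} - 1040338} = \frac{364545}{- \frac{431741887}{415}} = 364545 \left(- \frac{415}{431741887}\right) = - \frac{151286175}{431741887}$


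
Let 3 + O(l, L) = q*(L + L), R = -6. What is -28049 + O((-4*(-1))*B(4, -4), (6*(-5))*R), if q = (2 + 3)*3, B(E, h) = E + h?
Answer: -22652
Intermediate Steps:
q = 15 (q = 5*3 = 15)
O(l, L) = -3 + 30*L (O(l, L) = -3 + 15*(L + L) = -3 + 15*(2*L) = -3 + 30*L)
-28049 + O((-4*(-1))*B(4, -4), (6*(-5))*R) = -28049 + (-3 + 30*((6*(-5))*(-6))) = -28049 + (-3 + 30*(-30*(-6))) = -28049 + (-3 + 30*180) = -28049 + (-3 + 5400) = -28049 + 5397 = -22652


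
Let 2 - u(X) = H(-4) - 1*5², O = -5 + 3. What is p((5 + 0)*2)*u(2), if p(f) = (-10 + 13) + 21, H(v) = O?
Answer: 696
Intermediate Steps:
O = -2
H(v) = -2
u(X) = 29 (u(X) = 2 - (-2 - 1*5²) = 2 - (-2 - 1*25) = 2 - (-2 - 25) = 2 - 1*(-27) = 2 + 27 = 29)
p(f) = 24 (p(f) = 3 + 21 = 24)
p((5 + 0)*2)*u(2) = 24*29 = 696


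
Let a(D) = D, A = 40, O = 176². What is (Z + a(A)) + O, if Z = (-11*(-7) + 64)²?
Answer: 50897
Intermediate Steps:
O = 30976
Z = 19881 (Z = (77 + 64)² = 141² = 19881)
(Z + a(A)) + O = (19881 + 40) + 30976 = 19921 + 30976 = 50897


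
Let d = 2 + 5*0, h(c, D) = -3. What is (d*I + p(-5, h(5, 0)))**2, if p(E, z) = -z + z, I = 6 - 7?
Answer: 4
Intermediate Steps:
d = 2 (d = 2 + 0 = 2)
I = -1
p(E, z) = 0
(d*I + p(-5, h(5, 0)))**2 = (2*(-1) + 0)**2 = (-2 + 0)**2 = (-2)**2 = 4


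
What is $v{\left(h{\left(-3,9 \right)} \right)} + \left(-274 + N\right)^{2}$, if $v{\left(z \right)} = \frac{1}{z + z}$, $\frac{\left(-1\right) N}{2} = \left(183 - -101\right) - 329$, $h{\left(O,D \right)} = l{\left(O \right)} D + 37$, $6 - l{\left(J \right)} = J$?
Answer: $\frac{7990017}{236} \approx 33856.0$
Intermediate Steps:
$l{\left(J \right)} = 6 - J$
$h{\left(O,D \right)} = 37 + D \left(6 - O\right)$ ($h{\left(O,D \right)} = \left(6 - O\right) D + 37 = D \left(6 - O\right) + 37 = 37 + D \left(6 - O\right)$)
$N = 90$ ($N = - 2 \left(\left(183 - -101\right) - 329\right) = - 2 \left(\left(183 + 101\right) - 329\right) = - 2 \left(284 - 329\right) = \left(-2\right) \left(-45\right) = 90$)
$v{\left(z \right)} = \frac{1}{2 z}$
$v{\left(h{\left(-3,9 \right)} \right)} + \left(-274 + N\right)^{2} = \frac{1}{2 \left(37 - 9 \left(-6 - 3\right)\right)} + \left(-274 + 90\right)^{2} = \frac{1}{2 \left(37 - 9 \left(-9\right)\right)} + \left(-184\right)^{2} = \frac{1}{2 \left(37 + 81\right)} + 33856 = \frac{1}{2 \cdot 118} + 33856 = \frac{1}{2} \cdot \frac{1}{118} + 33856 = \frac{1}{236} + 33856 = \frac{7990017}{236}$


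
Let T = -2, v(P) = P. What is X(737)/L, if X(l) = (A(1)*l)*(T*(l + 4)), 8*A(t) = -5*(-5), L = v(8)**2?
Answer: -13652925/256 ≈ -53332.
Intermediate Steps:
L = 64 (L = 8**2 = 64)
A(t) = 25/8 (A(t) = (-5*(-5))/8 = (1/8)*25 = 25/8)
X(l) = 25*l*(-8 - 2*l)/8 (X(l) = (25*l/8)*(-2*(l + 4)) = (25*l/8)*(-2*(4 + l)) = (25*l/8)*(-8 - 2*l) = 25*l*(-8 - 2*l)/8)
X(737)/L = -25/4*737*(4 + 737)/64 = -25/4*737*741*(1/64) = -13652925/4*1/64 = -13652925/256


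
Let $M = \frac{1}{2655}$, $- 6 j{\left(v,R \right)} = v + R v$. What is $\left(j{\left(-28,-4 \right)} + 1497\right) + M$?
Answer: $\frac{3937366}{2655} \approx 1483.0$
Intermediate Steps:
$j{\left(v,R \right)} = - \frac{v}{6} - \frac{R v}{6}$ ($j{\left(v,R \right)} = - \frac{v + R v}{6} = - \frac{v}{6} - \frac{R v}{6}$)
$M = \frac{1}{2655} \approx 0.00037665$
$\left(j{\left(-28,-4 \right)} + 1497\right) + M = \left(\left(- \frac{1}{6}\right) \left(-28\right) \left(1 - 4\right) + 1497\right) + \frac{1}{2655} = \left(\left(- \frac{1}{6}\right) \left(-28\right) \left(-3\right) + 1497\right) + \frac{1}{2655} = \left(-14 + 1497\right) + \frac{1}{2655} = 1483 + \frac{1}{2655} = \frac{3937366}{2655}$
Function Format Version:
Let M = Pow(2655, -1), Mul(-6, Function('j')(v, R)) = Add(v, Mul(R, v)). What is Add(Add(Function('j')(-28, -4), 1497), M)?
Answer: Rational(3937366, 2655) ≈ 1483.0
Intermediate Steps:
Function('j')(v, R) = Add(Mul(Rational(-1, 6), v), Mul(Rational(-1, 6), R, v)) (Function('j')(v, R) = Mul(Rational(-1, 6), Add(v, Mul(R, v))) = Add(Mul(Rational(-1, 6), v), Mul(Rational(-1, 6), R, v)))
M = Rational(1, 2655) ≈ 0.00037665
Add(Add(Function('j')(-28, -4), 1497), M) = Add(Add(Mul(Rational(-1, 6), -28, Add(1, -4)), 1497), Rational(1, 2655)) = Add(Add(Mul(Rational(-1, 6), -28, -3), 1497), Rational(1, 2655)) = Add(Add(-14, 1497), Rational(1, 2655)) = Add(1483, Rational(1, 2655)) = Rational(3937366, 2655)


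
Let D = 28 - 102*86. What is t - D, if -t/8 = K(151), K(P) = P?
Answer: 7536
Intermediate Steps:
t = -1208 (t = -8*151 = -1208)
D = -8744 (D = 28 - 8772 = -8744)
t - D = -1208 - 1*(-8744) = -1208 + 8744 = 7536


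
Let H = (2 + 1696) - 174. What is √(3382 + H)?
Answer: √4906 ≈ 70.043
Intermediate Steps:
H = 1524 (H = 1698 - 174 = 1524)
√(3382 + H) = √(3382 + 1524) = √4906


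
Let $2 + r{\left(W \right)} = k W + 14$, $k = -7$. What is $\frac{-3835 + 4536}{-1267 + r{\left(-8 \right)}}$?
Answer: $- \frac{701}{1199} \approx -0.58465$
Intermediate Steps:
$r{\left(W \right)} = 12 - 7 W$ ($r{\left(W \right)} = -2 - \left(-14 + 7 W\right) = 12 - 7 W$)
$\frac{-3835 + 4536}{-1267 + r{\left(-8 \right)}} = \frac{-3835 + 4536}{-1267 + \left(12 - -56\right)} = \frac{701}{-1267 + \left(12 + 56\right)} = \frac{701}{-1267 + 68} = \frac{701}{-1199} = 701 \left(- \frac{1}{1199}\right) = - \frac{701}{1199}$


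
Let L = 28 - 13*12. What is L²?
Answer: 16384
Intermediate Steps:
L = -128 (L = 28 - 156 = -128)
L² = (-128)² = 16384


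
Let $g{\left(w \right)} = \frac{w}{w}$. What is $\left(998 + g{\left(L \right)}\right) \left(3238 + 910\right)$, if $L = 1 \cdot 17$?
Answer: $4143852$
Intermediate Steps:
$L = 17$
$g{\left(w \right)} = 1$
$\left(998 + g{\left(L \right)}\right) \left(3238 + 910\right) = \left(998 + 1\right) \left(3238 + 910\right) = 999 \cdot 4148 = 4143852$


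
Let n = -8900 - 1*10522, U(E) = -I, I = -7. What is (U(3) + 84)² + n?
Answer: -11141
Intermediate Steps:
U(E) = 7 (U(E) = -1*(-7) = 7)
n = -19422 (n = -8900 - 10522 = -19422)
(U(3) + 84)² + n = (7 + 84)² - 19422 = 91² - 19422 = 8281 - 19422 = -11141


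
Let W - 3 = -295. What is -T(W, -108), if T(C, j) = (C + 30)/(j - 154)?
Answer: -1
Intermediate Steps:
W = -292 (W = 3 - 295 = -292)
T(C, j) = (30 + C)/(-154 + j)
-T(W, -108) = -(30 - 292)/(-154 - 108) = -(-262)/(-262) = -(-1)*(-262)/262 = -1*1 = -1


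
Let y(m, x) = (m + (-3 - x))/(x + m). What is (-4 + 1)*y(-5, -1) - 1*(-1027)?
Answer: 2047/2 ≈ 1023.5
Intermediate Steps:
y(m, x) = (-3 + m - x)/(m + x)
(-4 + 1)*y(-5, -1) - 1*(-1027) = (-4 + 1)*((-3 - 5 - 1*(-1))/(-5 - 1)) - 1*(-1027) = -3*(-3 - 5 + 1)/(-6) + 1027 = -(-1)*(-7)/2 + 1027 = -3*7/6 + 1027 = -7/2 + 1027 = 2047/2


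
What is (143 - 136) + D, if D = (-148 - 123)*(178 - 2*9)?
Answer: -43353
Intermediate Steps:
D = -43360 (D = -271*(178 - 18) = -271*160 = -43360)
(143 - 136) + D = (143 - 136) - 43360 = 7 - 43360 = -43353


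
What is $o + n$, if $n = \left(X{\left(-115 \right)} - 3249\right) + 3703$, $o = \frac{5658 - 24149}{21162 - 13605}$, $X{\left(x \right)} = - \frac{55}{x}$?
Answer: $\frac{7142548}{15801} \approx 452.03$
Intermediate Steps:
$o = - \frac{1681}{687}$ ($o = - \frac{18491}{7557} = \left(-18491\right) \frac{1}{7557} = - \frac{1681}{687} \approx -2.4469$)
$n = \frac{10453}{23}$ ($n = \left(- \frac{55}{-115} - 3249\right) + 3703 = \left(\left(-55\right) \left(- \frac{1}{115}\right) - 3249\right) + 3703 = \left(\frac{11}{23} - 3249\right) + 3703 = - \frac{74716}{23} + 3703 = \frac{10453}{23} \approx 454.48$)
$o + n = - \frac{1681}{687} + \frac{10453}{23} = \frac{7142548}{15801}$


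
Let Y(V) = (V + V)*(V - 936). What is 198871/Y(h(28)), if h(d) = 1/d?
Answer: -77957432/26207 ≈ -2974.7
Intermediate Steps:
Y(V) = 2*V*(-936 + V) (Y(V) = (2*V)*(-936 + V) = 2*V*(-936 + V))
198871/Y(h(28)) = 198871/((2*(-936 + 1/28)/28)) = 198871/((2*(1/28)*(-936 + 1/28))) = 198871/((2*(1/28)*(-26207/28))) = 198871/(-26207/392) = 198871*(-392/26207) = -77957432/26207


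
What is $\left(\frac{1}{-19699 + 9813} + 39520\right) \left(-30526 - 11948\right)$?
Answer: $- \frac{8297183747403}{4943} \approx -1.6786 \cdot 10^{9}$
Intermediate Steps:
$\left(\frac{1}{-19699 + 9813} + 39520\right) \left(-30526 - 11948\right) = \left(\frac{1}{-9886} + 39520\right) \left(-42474\right) = \left(- \frac{1}{9886} + 39520\right) \left(-42474\right) = \frac{390694719}{9886} \left(-42474\right) = - \frac{8297183747403}{4943}$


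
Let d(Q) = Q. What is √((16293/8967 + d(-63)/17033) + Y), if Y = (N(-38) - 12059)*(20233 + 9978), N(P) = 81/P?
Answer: I*√27832895575318239239662582/276377458 ≈ 19089.0*I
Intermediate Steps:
Y = -13846396153/38 (Y = (81/(-38) - 12059)*(20233 + 9978) = (81*(-1/38) - 12059)*30211 = (-81/38 - 12059)*30211 = -458323/38*30211 = -13846396153/38 ≈ -3.6438e+8)
√((16293/8967 + d(-63)/17033) + Y) = √((16293/8967 - 63/17033) - 13846396153/38) = √((16293*(1/8967) - 63*1/17033) - 13846396153/38) = √((5431/2989 - 63/17033) - 13846396153/38) = √(92317916/50911637 - 13846396153/38) = √(-704942691191651653/1934642206) = I*√27832895575318239239662582/276377458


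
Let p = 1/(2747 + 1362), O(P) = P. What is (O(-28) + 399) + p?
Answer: 1524440/4109 ≈ 371.00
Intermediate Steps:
p = 1/4109 ≈ 0.00024337
(O(-28) + 399) + p = (-28 + 399) + 1/4109 = 371 + 1/4109 = 1524440/4109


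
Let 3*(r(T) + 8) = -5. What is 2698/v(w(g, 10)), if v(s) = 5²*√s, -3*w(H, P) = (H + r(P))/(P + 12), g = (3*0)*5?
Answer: 8094*√638/725 ≈ 281.99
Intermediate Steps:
r(T) = -29/3 (r(T) = -8 + (⅓)*(-5) = -8 - 5/3 = -29/3)
g = 0 (g = 0*5 = 0)
w(H, P) = -(-29/3 + H)/(3*(12 + P)) (w(H, P) = -(H - 29/3)/(3*(P + 12)) = -(-29/3 + H)/(3*(12 + P)))
v(s) = 25*√s
2698/v(w(g, 10)) = 2698/((25*√((29 - 3*0)/(9*(12 + 10))))) = 2698/((25*√((⅑)*(29 + 0)/22))) = 2698/((25*√((⅑)*(1/22)*29))) = 2698/((25*√(29/198))) = 2698/((25*(√638/66))) = 2698/((25*√638/66)) = 2698*(3*√638/725) = 8094*√638/725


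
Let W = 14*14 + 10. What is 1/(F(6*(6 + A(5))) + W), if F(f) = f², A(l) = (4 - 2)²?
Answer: 1/3806 ≈ 0.00026274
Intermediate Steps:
A(l) = 4 (A(l) = 2² = 4)
W = 206 (W = 196 + 10 = 206)
1/(F(6*(6 + A(5))) + W) = 1/((6*(6 + 4))² + 206) = 1/((6*10)² + 206) = 1/(60² + 206) = 1/(3600 + 206) = 1/3806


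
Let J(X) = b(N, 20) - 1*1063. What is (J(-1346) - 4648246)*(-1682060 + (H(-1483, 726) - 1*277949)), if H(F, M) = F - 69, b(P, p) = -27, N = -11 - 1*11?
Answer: 9119956173496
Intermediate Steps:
N = -22 (N = -11 - 11 = -22)
H(F, M) = -69 + F
J(X) = -1090 (J(X) = -27 - 1*1063 = -27 - 1063 = -1090)
(J(-1346) - 4648246)*(-1682060 + (H(-1483, 726) - 1*277949)) = (-1090 - 4648246)*(-1682060 + ((-69 - 1483) - 1*277949)) = -4649336*(-1682060 + (-1552 - 277949)) = -4649336*(-1682060 - 279501) = -4649336*(-1961561) = 9119956173496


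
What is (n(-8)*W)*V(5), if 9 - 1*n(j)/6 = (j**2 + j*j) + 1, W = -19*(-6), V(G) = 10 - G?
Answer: -410400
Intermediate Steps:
W = 114
n(j) = 48 - 12*j**2 (n(j) = 54 - 6*((j**2 + j*j) + 1) = 54 - 6*((j**2 + j**2) + 1) = 54 - 6*(2*j**2 + 1) = 54 - 6*(1 + 2*j**2) = 54 + (-6 - 12*j**2) = 48 - 12*j**2)
(n(-8)*W)*V(5) = ((48 - 12*(-8)**2)*114)*(10 - 1*5) = ((48 - 12*64)*114)*(10 - 5) = ((48 - 768)*114)*5 = -720*114*5 = -82080*5 = -410400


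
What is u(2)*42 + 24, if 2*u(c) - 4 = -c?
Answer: 66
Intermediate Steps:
u(c) = 2 - c/2 (u(c) = 2 + (-c)/2 = 2 - c/2)
u(2)*42 + 24 = (2 - ½*2)*42 + 24 = (2 - 1)*42 + 24 = 1*42 + 24 = 42 + 24 = 66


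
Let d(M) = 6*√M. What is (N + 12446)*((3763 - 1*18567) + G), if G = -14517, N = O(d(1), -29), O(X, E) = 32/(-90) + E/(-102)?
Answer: -558338427991/1530 ≈ -3.6493e+8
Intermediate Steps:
O(X, E) = -16/45 - E/102 (O(X, E) = 32*(-1/90) + E*(-1/102) = -16/45 - E/102)
N = -109/1530 (N = -16/45 - 1/102*(-29) = -16/45 + 29/102 = -109/1530 ≈ -0.071242)
(N + 12446)*((3763 - 1*18567) + G) = (-109/1530 + 12446)*((3763 - 1*18567) - 14517) = 19042271*((3763 - 18567) - 14517)/1530 = 19042271*(-14804 - 14517)/1530 = (19042271/1530)*(-29321) = -558338427991/1530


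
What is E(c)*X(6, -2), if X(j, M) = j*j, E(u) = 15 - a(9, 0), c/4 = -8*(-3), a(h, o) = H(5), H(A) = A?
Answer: 360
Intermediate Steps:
a(h, o) = 5
c = 96 (c = 4*(-8*(-3)) = 4*24 = 96)
E(u) = 10 (E(u) = 15 - 1*5 = 15 - 5 = 10)
X(j, M) = j**2
E(c)*X(6, -2) = 10*6**2 = 10*36 = 360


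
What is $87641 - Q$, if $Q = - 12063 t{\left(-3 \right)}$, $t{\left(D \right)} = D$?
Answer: $51452$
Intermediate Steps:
$Q = 36189$ ($Q = \left(-12063\right) \left(-3\right) = 36189$)
$87641 - Q = 87641 - 36189 = 51452$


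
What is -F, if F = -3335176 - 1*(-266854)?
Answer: 3068322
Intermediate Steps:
F = -3068322 (F = -3335176 + 266854 = -3068322)
-F = -1*(-3068322) = 3068322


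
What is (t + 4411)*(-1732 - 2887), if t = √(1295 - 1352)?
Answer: -20374409 - 4619*I*√57 ≈ -2.0374e+7 - 34873.0*I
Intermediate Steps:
t = I*√57 (t = √(-57) = I*√57 ≈ 7.5498*I)
(t + 4411)*(-1732 - 2887) = (I*√57 + 4411)*(-1732 - 2887) = (4411 + I*√57)*(-4619) = -20374409 - 4619*I*√57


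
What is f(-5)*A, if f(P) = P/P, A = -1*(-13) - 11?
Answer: 2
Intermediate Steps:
A = 2 (A = 13 - 11 = 2)
f(P) = 1
f(-5)*A = 1*2 = 2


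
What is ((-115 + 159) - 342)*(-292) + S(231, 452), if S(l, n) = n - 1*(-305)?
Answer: 87773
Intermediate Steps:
S(l, n) = 305 + n (S(l, n) = n + 305 = 305 + n)
((-115 + 159) - 342)*(-292) + S(231, 452) = ((-115 + 159) - 342)*(-292) + (305 + 452) = (44 - 342)*(-292) + 757 = -298*(-292) + 757 = 87016 + 757 = 87773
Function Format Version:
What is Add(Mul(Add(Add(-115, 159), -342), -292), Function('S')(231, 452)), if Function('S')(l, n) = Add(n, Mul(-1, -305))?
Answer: 87773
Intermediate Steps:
Function('S')(l, n) = Add(305, n) (Function('S')(l, n) = Add(n, 305) = Add(305, n))
Add(Mul(Add(Add(-115, 159), -342), -292), Function('S')(231, 452)) = Add(Mul(Add(Add(-115, 159), -342), -292), Add(305, 452)) = Add(Mul(Add(44, -342), -292), 757) = Add(Mul(-298, -292), 757) = Add(87016, 757) = 87773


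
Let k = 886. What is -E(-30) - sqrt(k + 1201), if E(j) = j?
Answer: 30 - sqrt(2087) ≈ -15.684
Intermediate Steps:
-E(-30) - sqrt(k + 1201) = -1*(-30) - sqrt(886 + 1201) = 30 - sqrt(2087)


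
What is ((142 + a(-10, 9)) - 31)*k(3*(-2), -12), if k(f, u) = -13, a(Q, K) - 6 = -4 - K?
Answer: -1352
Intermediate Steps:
a(Q, K) = 2 - K (a(Q, K) = 6 + (-4 - K) = 2 - K)
((142 + a(-10, 9)) - 31)*k(3*(-2), -12) = ((142 + (2 - 1*9)) - 31)*(-13) = ((142 + (2 - 9)) - 31)*(-13) = ((142 - 7) - 31)*(-13) = (135 - 31)*(-13) = 104*(-13) = -1352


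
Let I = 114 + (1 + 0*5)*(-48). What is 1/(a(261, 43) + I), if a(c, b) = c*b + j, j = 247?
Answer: 1/11536 ≈ 8.6685e-5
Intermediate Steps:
a(c, b) = 247 + b*c (a(c, b) = c*b + 247 = b*c + 247 = 247 + b*c)
I = 66 (I = 114 + (1 + 0)*(-48) = 114 + 1*(-48) = 114 - 48 = 66)
1/(a(261, 43) + I) = 1/((247 + 43*261) + 66) = 1/((247 + 11223) + 66) = 1/(11470 + 66) = 1/11536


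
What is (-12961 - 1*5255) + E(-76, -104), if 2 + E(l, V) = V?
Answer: -18322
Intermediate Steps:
E(l, V) = -2 + V
(-12961 - 1*5255) + E(-76, -104) = (-12961 - 1*5255) + (-2 - 104) = (-12961 - 5255) - 106 = -18216 - 106 = -18322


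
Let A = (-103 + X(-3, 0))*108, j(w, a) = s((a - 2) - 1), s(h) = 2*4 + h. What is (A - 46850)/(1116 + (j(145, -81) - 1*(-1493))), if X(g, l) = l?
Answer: -57974/2533 ≈ -22.887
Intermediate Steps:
s(h) = 8 + h
j(w, a) = 5 + a (j(w, a) = 8 + ((a - 2) - 1) = 8 + ((-2 + a) - 1) = 8 + (-3 + a) = 5 + a)
A = -11124 (A = (-103 + 0)*108 = -103*108 = -11124)
(A - 46850)/(1116 + (j(145, -81) - 1*(-1493))) = (-11124 - 46850)/(1116 + ((5 - 81) - 1*(-1493))) = -57974/(1116 + (-76 + 1493)) = -57974/(1116 + 1417) = -57974/2533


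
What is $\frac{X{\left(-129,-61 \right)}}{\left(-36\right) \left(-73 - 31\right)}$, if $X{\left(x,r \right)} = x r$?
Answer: $\frac{2623}{1248} \approx 2.1018$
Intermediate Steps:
$X{\left(x,r \right)} = r x$
$\frac{X{\left(-129,-61 \right)}}{\left(-36\right) \left(-73 - 31\right)} = \frac{\left(-61\right) \left(-129\right)}{\left(-36\right) \left(-73 - 31\right)} = \frac{7869}{\left(-36\right) \left(-73 - 31\right)} = \frac{7869}{\left(-36\right) \left(-104\right)} = \frac{7869}{3744} = 7869 \cdot \frac{1}{3744} = \frac{2623}{1248}$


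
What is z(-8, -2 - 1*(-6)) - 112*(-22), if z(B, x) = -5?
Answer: 2459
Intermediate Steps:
z(-8, -2 - 1*(-6)) - 112*(-22) = -5 - 112*(-22) = -5 + 2464 = 2459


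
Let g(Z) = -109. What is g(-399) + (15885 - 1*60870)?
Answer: -45094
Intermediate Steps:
g(-399) + (15885 - 1*60870) = -109 + (15885 - 1*60870) = -109 + (15885 - 60870) = -109 - 44985 = -45094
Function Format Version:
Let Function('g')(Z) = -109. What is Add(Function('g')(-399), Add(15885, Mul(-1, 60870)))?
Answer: -45094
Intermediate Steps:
Add(Function('g')(-399), Add(15885, Mul(-1, 60870))) = Add(-109, Add(15885, Mul(-1, 60870))) = Add(-109, Add(15885, -60870)) = Add(-109, -44985) = -45094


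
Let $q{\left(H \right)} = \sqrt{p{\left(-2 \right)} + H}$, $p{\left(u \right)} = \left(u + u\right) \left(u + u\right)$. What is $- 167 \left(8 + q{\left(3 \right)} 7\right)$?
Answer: $-1336 - 1169 \sqrt{19} \approx -6431.6$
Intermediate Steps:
$p{\left(u \right)} = 4 u^{2}$ ($p{\left(u \right)} = 2 u 2 u = 4 u^{2}$)
$q{\left(H \right)} = \sqrt{16 + H}$ ($q{\left(H \right)} = \sqrt{4 \left(-2\right)^{2} + H} = \sqrt{4 \cdot 4 + H} = \sqrt{16 + H}$)
$- 167 \left(8 + q{\left(3 \right)} 7\right) = - 167 \left(8 + \sqrt{16 + 3} \cdot 7\right) = - 167 \left(8 + \sqrt{19} \cdot 7\right) = - 167 \left(8 + 7 \sqrt{19}\right) = -1336 - 1169 \sqrt{19}$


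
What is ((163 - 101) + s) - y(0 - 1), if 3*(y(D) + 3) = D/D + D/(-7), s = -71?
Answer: -134/21 ≈ -6.3810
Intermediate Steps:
y(D) = -8/3 - D/21 (y(D) = -3 + (D/D + D/(-7))/3 = -3 + (1 + D*(-1/7))/3 = -3 + (1 - D/7)/3 = -3 + (1/3 - D/21) = -8/3 - D/21)
((163 - 101) + s) - y(0 - 1) = ((163 - 101) - 71) - (-8/3 - (0 - 1)/21) = (62 - 71) - (-8/3 - 1/21*(-1)) = -9 - (-8/3 + 1/21) = -9 - 1*(-55/21) = -9 + 55/21 = -134/21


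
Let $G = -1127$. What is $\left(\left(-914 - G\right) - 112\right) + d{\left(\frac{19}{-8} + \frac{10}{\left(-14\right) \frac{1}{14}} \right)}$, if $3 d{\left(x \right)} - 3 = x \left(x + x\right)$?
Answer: $\frac{6531}{32} \approx 204.09$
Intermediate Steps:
$d{\left(x \right)} = 1 + \frac{2 x^{2}}{3}$ ($d{\left(x \right)} = 1 + \frac{x \left(x + x\right)}{3} = 1 + \frac{x 2 x}{3} = 1 + \frac{2 x^{2}}{3}$)
$\left(\left(-914 - G\right) - 112\right) + d{\left(\frac{19}{-8} + \frac{10}{\left(-14\right) \frac{1}{14}} \right)} = \left(\left(-914 - -1127\right) - 112\right) + \left(1 + \frac{2 \left(\frac{19}{-8} + \frac{10}{\left(-14\right) \frac{1}{14}}\right)^{2}}{3}\right) = \left(\left(-914 + 1127\right) - 112\right) + \left(1 + \frac{2 \left(19 \left(- \frac{1}{8}\right) + \frac{10}{\left(-14\right) \frac{1}{14}}\right)^{2}}{3}\right) = \left(213 - 112\right) + \left(1 + \frac{2 \left(- \frac{19}{8} + \frac{10}{-1}\right)^{2}}{3}\right) = 101 + \left(1 + \frac{2 \left(- \frac{19}{8} + 10 \left(-1\right)\right)^{2}}{3}\right) = 101 + \left(1 + \frac{2 \left(- \frac{19}{8} - 10\right)^{2}}{3}\right) = 101 + \left(1 + \frac{2 \left(- \frac{99}{8}\right)^{2}}{3}\right) = 101 + \left(1 + \frac{2}{3} \cdot \frac{9801}{64}\right) = 101 + \left(1 + \frac{3267}{32}\right) = 101 + \frac{3299}{32} = \frac{6531}{32}$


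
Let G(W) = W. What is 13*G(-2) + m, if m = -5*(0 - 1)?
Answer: -21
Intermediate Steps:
m = 5 (m = -5*(-1) = 5)
13*G(-2) + m = 13*(-2) + 5 = -26 + 5 = -21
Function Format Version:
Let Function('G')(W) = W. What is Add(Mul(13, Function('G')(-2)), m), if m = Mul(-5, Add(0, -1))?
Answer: -21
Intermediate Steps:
m = 5 (m = Mul(-5, -1) = 5)
Add(Mul(13, Function('G')(-2)), m) = Add(Mul(13, -2), 5) = Add(-26, 5) = -21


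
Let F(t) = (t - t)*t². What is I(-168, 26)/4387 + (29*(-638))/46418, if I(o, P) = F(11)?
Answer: -9251/23209 ≈ -0.39860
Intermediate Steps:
F(t) = 0 (F(t) = 0*t² = 0)
I(o, P) = 0
I(-168, 26)/4387 + (29*(-638))/46418 = 0/4387 + (29*(-638))/46418 = 0*(1/4387) - 18502*1/46418 = 0 - 9251/23209 = -9251/23209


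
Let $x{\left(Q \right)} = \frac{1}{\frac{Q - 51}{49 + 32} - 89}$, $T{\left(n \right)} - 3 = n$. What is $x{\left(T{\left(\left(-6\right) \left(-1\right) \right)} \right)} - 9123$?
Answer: $- \frac{22050318}{2417} \approx -9123.0$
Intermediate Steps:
$T{\left(n \right)} = 3 + n$
$x{\left(Q \right)} = \frac{1}{- \frac{2420}{27} + \frac{Q}{81}}$ ($x{\left(Q \right)} = \frac{1}{\frac{-51 + Q}{81} - 89} = \frac{1}{\left(-51 + Q\right) \frac{1}{81} - 89} = \frac{1}{\left(- \frac{17}{27} + \frac{Q}{81}\right) - 89} = \frac{1}{- \frac{2420}{27} + \frac{Q}{81}}$)
$x{\left(T{\left(\left(-6\right) \left(-1\right) \right)} \right)} - 9123 = \frac{81}{-7260 + \left(3 - -6\right)} - 9123 = \frac{81}{-7260 + \left(3 + 6\right)} - 9123 = \frac{81}{-7260 + 9} - 9123 = \frac{81}{-7251} - 9123 = 81 \left(- \frac{1}{7251}\right) - 9123 = - \frac{27}{2417} - 9123 = - \frac{22050318}{2417}$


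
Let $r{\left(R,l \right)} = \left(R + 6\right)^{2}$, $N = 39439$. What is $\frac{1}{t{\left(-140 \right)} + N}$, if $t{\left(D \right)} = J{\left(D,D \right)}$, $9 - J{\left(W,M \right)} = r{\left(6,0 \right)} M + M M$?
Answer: $\frac{1}{40008} \approx 2.4995 \cdot 10^{-5}$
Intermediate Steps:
$r{\left(R,l \right)} = \left(6 + R\right)^{2}$
$J{\left(W,M \right)} = 9 - M^{2} - 144 M$ ($J{\left(W,M \right)} = 9 - \left(\left(6 + 6\right)^{2} M + M M\right) = 9 - \left(12^{2} M + M^{2}\right) = 9 - \left(144 M + M^{2}\right) = 9 - \left(M^{2} + 144 M\right) = 9 - M^{2} - 144 M$)
$t{\left(D \right)} = 9 - D^{2} - 144 D$
$\frac{1}{t{\left(-140 \right)} + N} = \frac{1}{\left(9 - \left(-140\right)^{2} - -20160\right) + 39439} = \frac{1}{\left(9 - 19600 + 20160\right) + 39439} = \frac{1}{569 + 39439} = \frac{1}{40008}$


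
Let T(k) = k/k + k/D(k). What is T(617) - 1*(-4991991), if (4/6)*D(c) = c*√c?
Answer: 4991992 + 2*√617/1851 ≈ 4.9920e+6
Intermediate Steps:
D(c) = 3*c^(3/2)/2 (D(c) = 3*(c*√c)/2 = 3*c^(3/2)/2)
T(k) = 1 + 2/(3*√k) (T(k) = k/k + k/((3*k^(3/2)/2)) = 1 + k*(2/(3*k^(3/2))) = 1 + 2/(3*√k))
T(617) - 1*(-4991991) = (1 + 2/(3*√617)) - 1*(-4991991) = (1 + 2*(√617/617)/3) + 4991991 = (1 + 2*√617/1851) + 4991991 = 4991992 + 2*√617/1851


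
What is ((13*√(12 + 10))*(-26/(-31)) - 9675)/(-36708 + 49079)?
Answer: -9675/12371 + 338*√22/383501 ≈ -0.77794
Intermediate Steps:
((13*√(12 + 10))*(-26/(-31)) - 9675)/(-36708 + 49079) = ((13*√22)*(-26*(-1/31)) - 9675)/12371 = ((13*√22)*(26/31) - 9675)*(1/12371) = (338*√22/31 - 9675)*(1/12371) = (-9675 + 338*√22/31)*(1/12371) = -9675/12371 + 338*√22/383501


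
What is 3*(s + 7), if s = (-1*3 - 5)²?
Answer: 213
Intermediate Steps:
s = 64 (s = (-3 - 5)² = (-8)² = 64)
3*(s + 7) = 3*(64 + 7) = 3*71 = 213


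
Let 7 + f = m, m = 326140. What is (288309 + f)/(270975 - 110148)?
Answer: 204814/53609 ≈ 3.8205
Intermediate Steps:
f = 326133 (f = -7 + 326140 = 326133)
(288309 + f)/(270975 - 110148) = (288309 + 326133)/(270975 - 110148) = 614442/160827 = 614442*(1/160827) = 204814/53609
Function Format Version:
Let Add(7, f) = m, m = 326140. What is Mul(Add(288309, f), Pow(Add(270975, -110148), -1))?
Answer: Rational(204814, 53609) ≈ 3.8205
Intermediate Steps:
f = 326133 (f = Add(-7, 326140) = 326133)
Mul(Add(288309, f), Pow(Add(270975, -110148), -1)) = Mul(Add(288309, 326133), Pow(Add(270975, -110148), -1)) = Mul(614442, Pow(160827, -1)) = Mul(614442, Rational(1, 160827)) = Rational(204814, 53609)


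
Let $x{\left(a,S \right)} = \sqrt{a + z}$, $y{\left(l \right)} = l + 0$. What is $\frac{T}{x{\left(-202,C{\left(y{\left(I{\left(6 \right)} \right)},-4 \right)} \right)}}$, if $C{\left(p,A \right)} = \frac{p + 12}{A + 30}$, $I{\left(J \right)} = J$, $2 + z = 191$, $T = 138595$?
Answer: $- \frac{138595 i \sqrt{13}}{13} \approx - 38439.0 i$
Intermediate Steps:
$z = 189$ ($z = -2 + 191 = 189$)
$y{\left(l \right)} = l$
$C{\left(p,A \right)} = \frac{12 + p}{30 + A}$
$x{\left(a,S \right)} = \sqrt{189 + a}$ ($x{\left(a,S \right)} = \sqrt{a + 189} = \sqrt{189 + a}$)
$\frac{T}{x{\left(-202,C{\left(y{\left(I{\left(6 \right)} \right)},-4 \right)} \right)}} = \frac{138595}{\sqrt{189 - 202}} = \frac{138595}{\sqrt{-13}} = \frac{138595}{i \sqrt{13}} = 138595 \left(- \frac{i \sqrt{13}}{13}\right) = - \frac{138595 i \sqrt{13}}{13}$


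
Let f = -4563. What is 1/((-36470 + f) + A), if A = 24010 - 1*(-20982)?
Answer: 1/3959 ≈ 0.00025259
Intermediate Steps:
A = 44992 (A = 24010 + 20982 = 44992)
1/((-36470 + f) + A) = 1/((-36470 - 4563) + 44992) = 1/(-41033 + 44992) = 1/3959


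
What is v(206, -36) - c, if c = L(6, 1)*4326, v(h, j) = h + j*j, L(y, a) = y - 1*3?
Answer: -11476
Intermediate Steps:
L(y, a) = -3 + y (L(y, a) = y - 3 = -3 + y)
v(h, j) = h + j**2
c = 12978 (c = (-3 + 6)*4326 = 3*4326 = 12978)
v(206, -36) - c = (206 + (-36)**2) - 1*12978 = (206 + 1296) - 12978 = 1502 - 12978 = -11476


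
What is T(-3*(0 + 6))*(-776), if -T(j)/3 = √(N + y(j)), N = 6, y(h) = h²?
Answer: 2328*√330 ≈ 42290.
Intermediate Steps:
T(j) = -3*√(6 + j²)
T(-3*(0 + 6))*(-776) = -3*√(6 + (-3*(0 + 6))²)*(-776) = -3*√(6 + (-3*6)²)*(-776) = -3*√(6 + (-18)²)*(-776) = -3*√(6 + 324)*(-776) = -3*√330*(-776) = 2328*√330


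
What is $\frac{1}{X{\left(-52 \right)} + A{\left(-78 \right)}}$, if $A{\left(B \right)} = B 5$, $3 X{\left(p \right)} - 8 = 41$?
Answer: $- \frac{3}{1121} \approx -0.0026762$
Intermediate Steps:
$X{\left(p \right)} = \frac{49}{3}$ ($X{\left(p \right)} = \frac{8}{3} + \frac{1}{3} \cdot 41 = \frac{8}{3} + \frac{41}{3} = \frac{49}{3}$)
$A{\left(B \right)} = 5 B$
$\frac{1}{X{\left(-52 \right)} + A{\left(-78 \right)}} = \frac{1}{\frac{49}{3} + 5 \left(-78\right)} = \frac{1}{\frac{49}{3} - 390} = \frac{1}{- \frac{1121}{3}} = - \frac{3}{1121}$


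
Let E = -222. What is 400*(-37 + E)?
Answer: -103600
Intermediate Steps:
400*(-37 + E) = 400*(-37 - 222) = 400*(-259) = -103600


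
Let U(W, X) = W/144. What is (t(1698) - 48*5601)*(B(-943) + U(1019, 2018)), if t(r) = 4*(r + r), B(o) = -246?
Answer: 182965790/3 ≈ 6.0989e+7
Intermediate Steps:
t(r) = 8*r (t(r) = 4*(2*r) = 8*r)
U(W, X) = W/144 (U(W, X) = W*(1/144) = W/144)
(t(1698) - 48*5601)*(B(-943) + U(1019, 2018)) = (8*1698 - 48*5601)*(-246 + (1/144)*1019) = (13584 - 268848)*(-246 + 1019/144) = -255264*(-34405/144) = 182965790/3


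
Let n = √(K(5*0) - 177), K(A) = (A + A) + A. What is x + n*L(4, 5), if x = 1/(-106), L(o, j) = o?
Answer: -1/106 + 4*I*√177 ≈ -0.009434 + 53.217*I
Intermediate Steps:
K(A) = 3*A (K(A) = 2*A + A = 3*A)
x = -1/106 ≈ -0.0094340
n = I*√177 (n = √(3*(5*0) - 177) = √(3*0 - 177) = √(0 - 177) = √(-177) = I*√177 ≈ 13.304*I)
x + n*L(4, 5) = -1/106 + (I*√177)*4 = -1/106 + 4*I*√177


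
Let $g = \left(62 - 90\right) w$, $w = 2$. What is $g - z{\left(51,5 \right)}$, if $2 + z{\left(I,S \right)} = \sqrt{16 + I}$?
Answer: $-54 - \sqrt{67} \approx -62.185$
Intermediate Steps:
$z{\left(I,S \right)} = -2 + \sqrt{16 + I}$
$g = -56$ ($g = \left(62 - 90\right) 2 = \left(-28\right) 2 = -56$)
$g - z{\left(51,5 \right)} = -56 - \left(-2 + \sqrt{16 + 51}\right) = -56 - \left(-2 + \sqrt{67}\right) = -56 + \left(2 - \sqrt{67}\right) = -54 - \sqrt{67}$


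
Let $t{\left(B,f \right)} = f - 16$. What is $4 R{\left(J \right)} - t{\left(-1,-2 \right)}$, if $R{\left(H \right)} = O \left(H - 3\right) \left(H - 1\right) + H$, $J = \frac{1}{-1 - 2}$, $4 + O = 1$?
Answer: $- \frac{110}{3} \approx -36.667$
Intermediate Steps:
$O = -3$ ($O = -4 + 1 = -3$)
$J = - \frac{1}{3}$ ($J = \frac{1}{-3} = - \frac{1}{3} \approx -0.33333$)
$R{\left(H \right)} = H - 3 \left(-1 + H\right) \left(-3 + H\right)$ ($R{\left(H \right)} = - 3 \left(H - 3\right) \left(H - 1\right) + H = - 3 \left(-3 + H\right) \left(-1 + H\right) + H = - 3 \left(-1 + H\right) \left(-3 + H\right) + H = H - 3 \left(-1 + H\right) \left(-3 + H\right)$)
$t{\left(B,f \right)} = -16 + f$
$4 R{\left(J \right)} - t{\left(-1,-2 \right)} = 4 \left(-9 - 3 \left(- \frac{1}{3}\right)^{2} + 13 \left(- \frac{1}{3}\right)\right) - \left(-16 - 2\right) = 4 \left(-9 - \frac{1}{3} - \frac{13}{3}\right) - -18 = 4 \left(-9 - \frac{1}{3} - \frac{13}{3}\right) + 18 = 4 \left(- \frac{41}{3}\right) + 18 = - \frac{164}{3} + 18 = - \frac{110}{3}$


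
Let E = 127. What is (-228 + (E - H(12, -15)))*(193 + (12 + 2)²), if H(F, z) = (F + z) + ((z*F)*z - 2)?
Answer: -1087644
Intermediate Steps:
H(F, z) = -2 + F + z + F*z² (H(F, z) = (F + z) + ((F*z)*z - 2) = (F + z) + (F*z² - 2) = (F + z) + (-2 + F*z²) = -2 + F + z + F*z²)
(-228 + (E - H(12, -15)))*(193 + (12 + 2)²) = (-228 + (127 - (-2 + 12 - 15 + 12*(-15)²)))*(193 + (12 + 2)²) = (-228 + (127 - (-2 + 12 - 15 + 12*225)))*(193 + 14²) = (-228 + (127 - (-2 + 12 - 15 + 2700)))*(193 + 196) = (-228 + (127 - 1*2695))*389 = (-228 + (127 - 2695))*389 = (-228 - 2568)*389 = -2796*389 = -1087644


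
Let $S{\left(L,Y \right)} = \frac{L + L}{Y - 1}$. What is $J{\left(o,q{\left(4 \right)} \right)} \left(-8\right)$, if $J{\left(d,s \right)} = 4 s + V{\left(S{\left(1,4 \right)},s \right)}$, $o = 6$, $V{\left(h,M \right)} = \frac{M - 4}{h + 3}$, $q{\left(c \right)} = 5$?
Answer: $- \frac{1784}{11} \approx -162.18$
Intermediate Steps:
$S{\left(L,Y \right)} = \frac{2 L}{-1 + Y}$
$V{\left(h,M \right)} = \frac{-4 + M}{3 + h}$
$J{\left(d,s \right)} = - \frac{12}{11} + \frac{47 s}{11}$ ($J{\left(d,s \right)} = 4 s + \frac{-4 + s}{3 + 2 \cdot 1 \frac{1}{-1 + 4}} = 4 s + \frac{-4 + s}{3 + 2 \cdot 1 \cdot \frac{1}{3}} = 4 s + \frac{-4 + s}{3 + \frac{2}{3}} = 4 s + \frac{-4 + s}{\frac{11}{3}} = 4 s + \frac{3 \left(-4 + s\right)}{11} = 4 s + \left(- \frac{12}{11} + \frac{3 s}{11}\right) = - \frac{12}{11} + \frac{47 s}{11}$)
$J{\left(o,q{\left(4 \right)} \right)} \left(-8\right) = \left(- \frac{12}{11} + \frac{47}{11} \cdot 5\right) \left(-8\right) = \left(- \frac{12}{11} + \frac{235}{11}\right) \left(-8\right) = \frac{223}{11} \left(-8\right) = - \frac{1784}{11}$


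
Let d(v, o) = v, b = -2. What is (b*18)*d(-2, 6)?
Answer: 72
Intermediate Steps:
(b*18)*d(-2, 6) = -2*18*(-2) = -36*(-2) = 72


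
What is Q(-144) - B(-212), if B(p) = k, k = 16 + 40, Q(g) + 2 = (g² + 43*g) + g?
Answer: 14342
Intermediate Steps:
Q(g) = -2 + g² + 44*g (Q(g) = -2 + ((g² + 43*g) + g) = -2 + (g² + 44*g) = -2 + g² + 44*g)
k = 56
B(p) = 56
Q(-144) - B(-212) = (-2 + (-144)² + 44*(-144)) - 1*56 = (-2 + 20736 - 6336) - 56 = 14398 - 56 = 14342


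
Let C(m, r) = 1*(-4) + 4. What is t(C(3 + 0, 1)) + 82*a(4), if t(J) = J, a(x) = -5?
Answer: -410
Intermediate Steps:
C(m, r) = 0 (C(m, r) = -4 + 4 = 0)
t(C(3 + 0, 1)) + 82*a(4) = 0 + 82*(-5) = 0 - 410 = -410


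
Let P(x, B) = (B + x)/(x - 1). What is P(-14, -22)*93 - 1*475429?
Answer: -2376029/5 ≈ -4.7521e+5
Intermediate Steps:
P(x, B) = (B + x)/(-1 + x)
P(-14, -22)*93 - 1*475429 = ((-22 - 14)/(-1 - 14))*93 - 1*475429 = (-36/(-15))*93 - 475429 = -1/15*(-36)*93 - 475429 = (12/5)*93 - 475429 = 1116/5 - 475429 = -2376029/5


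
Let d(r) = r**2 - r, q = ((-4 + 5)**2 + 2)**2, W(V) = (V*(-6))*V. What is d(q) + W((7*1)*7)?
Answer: -14334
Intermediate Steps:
W(V) = -6*V**2 (W(V) = (-6*V)*V = -6*V**2)
q = 9 (q = (1**2 + 2)**2 = (1 + 2)**2 = 3**2 = 9)
d(q) + W((7*1)*7) = 9*(-1 + 9) - 6*((7*1)*7)**2 = 9*8 - 6*(7*7)**2 = 72 - 6*49**2 = 72 - 6*2401 = 72 - 14406 = -14334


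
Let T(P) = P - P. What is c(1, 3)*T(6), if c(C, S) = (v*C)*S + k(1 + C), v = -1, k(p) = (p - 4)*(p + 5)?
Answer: 0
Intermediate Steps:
T(P) = 0
k(p) = (-4 + p)*(5 + p)
c(C, S) = -19 + C + (1 + C)² - C*S (c(C, S) = (-C)*S + (-20 + (1 + C) + (1 + C)²) = -C*S + (-19 + C + (1 + C)²) = -19 + C + (1 + C)² - C*S)
c(1, 3)*T(6) = (-19 + 1 + (1 + 1)² - 1*1*3)*0 = (-19 + 1 + 2² - 3)*0 = (-19 + 1 + 4 - 3)*0 = -17*0 = 0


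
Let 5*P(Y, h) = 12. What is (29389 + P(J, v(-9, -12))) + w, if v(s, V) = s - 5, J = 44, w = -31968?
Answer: -12883/5 ≈ -2576.6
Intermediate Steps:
v(s, V) = -5 + s
P(Y, h) = 12/5 (P(Y, h) = (⅕)*12 = 12/5)
(29389 + P(J, v(-9, -12))) + w = (29389 + 12/5) - 31968 = 146957/5 - 31968 = -12883/5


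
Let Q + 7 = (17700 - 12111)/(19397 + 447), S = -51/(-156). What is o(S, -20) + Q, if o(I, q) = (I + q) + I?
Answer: -6723913/257972 ≈ -26.065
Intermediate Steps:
S = 17/52 (S = -51*(-1/156) = 17/52 ≈ 0.32692)
o(I, q) = q + 2*I
Q = -133319/19844 (Q = -7 + (17700 - 12111)/(19397 + 447) = -7 + 5589/19844 = -133319/19844 ≈ -6.7184)
o(S, -20) + Q = (-20 + 2*(17/52)) - 133319/19844 = (-20 + 17/26) - 133319/19844 = -503/26 - 133319/19844 = -6723913/257972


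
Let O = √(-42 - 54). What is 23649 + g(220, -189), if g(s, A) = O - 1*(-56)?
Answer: 23705 + 4*I*√6 ≈ 23705.0 + 9.798*I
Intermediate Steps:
O = 4*I*√6 (O = √(-96) = 4*I*√6 ≈ 9.798*I)
g(s, A) = 56 + 4*I*√6 (g(s, A) = 4*I*√6 - 1*(-56) = 4*I*√6 + 56 = 56 + 4*I*√6)
23649 + g(220, -189) = 23649 + (56 + 4*I*√6) = 23705 + 4*I*√6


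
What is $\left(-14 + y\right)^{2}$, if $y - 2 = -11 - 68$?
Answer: $8281$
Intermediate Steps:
$y = -77$ ($y = 2 - 79 = -77$)
$\left(-14 + y\right)^{2} = \left(-14 - 77\right)^{2} = \left(-91\right)^{2} = 8281$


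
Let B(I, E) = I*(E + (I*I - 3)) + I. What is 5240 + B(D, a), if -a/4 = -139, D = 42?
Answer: 102596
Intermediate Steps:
a = 556 (a = -4*(-139) = 556)
B(I, E) = I + I*(-3 + E + I**2) (B(I, E) = I*(E + (I**2 - 3)) + I = I*(E + (-3 + I**2)) + I = I*(-3 + E + I**2) + I = I + I*(-3 + E + I**2))
5240 + B(D, a) = 5240 + 42*(-2 + 556 + 42**2) = 5240 + 42*(-2 + 556 + 1764) = 5240 + 42*2318 = 5240 + 97356 = 102596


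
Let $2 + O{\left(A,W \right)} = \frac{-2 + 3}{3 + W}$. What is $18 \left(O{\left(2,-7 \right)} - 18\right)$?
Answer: $- \frac{729}{2} \approx -364.5$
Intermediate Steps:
$O{\left(A,W \right)} = -2 + \frac{1}{3 + W}$ ($O{\left(A,W \right)} = -2 + \frac{-2 + 3}{3 + W} = -2 + 1 \frac{1}{3 + W} = -2 + \frac{1}{3 + W}$)
$18 \left(O{\left(2,-7 \right)} - 18\right) = 18 \left(\frac{-5 - -14}{3 - 7} - 18\right) = 18 \left(\frac{-5 + 14}{-4} - 18\right) = 18 \left(\left(- \frac{1}{4}\right) 9 - 18\right) = 18 \left(- \frac{9}{4} - 18\right) = 18 \left(- \frac{81}{4}\right) = - \frac{729}{2}$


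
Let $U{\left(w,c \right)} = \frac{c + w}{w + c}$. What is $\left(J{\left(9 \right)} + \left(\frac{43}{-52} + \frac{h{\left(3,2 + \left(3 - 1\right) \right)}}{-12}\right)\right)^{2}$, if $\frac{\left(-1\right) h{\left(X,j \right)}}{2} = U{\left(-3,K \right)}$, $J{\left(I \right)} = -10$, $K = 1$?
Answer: $\frac{2765569}{24336} \approx 113.64$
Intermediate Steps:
$U{\left(w,c \right)} = 1$ ($U{\left(w,c \right)} = \frac{c + w}{c + w} = 1$)
$h{\left(X,j \right)} = -2$ ($h{\left(X,j \right)} = \left(-2\right) 1 = -2$)
$\left(J{\left(9 \right)} + \left(\frac{43}{-52} + \frac{h{\left(3,2 + \left(3 - 1\right) \right)}}{-12}\right)\right)^{2} = \left(-10 + \left(\frac{43}{-52} - \frac{2}{-12}\right)\right)^{2} = \left(-10 + \left(43 \left(- \frac{1}{52}\right) - - \frac{1}{6}\right)\right)^{2} = \left(-10 + \left(- \frac{43}{52} + \frac{1}{6}\right)\right)^{2} = \left(-10 - \frac{103}{156}\right)^{2} = \left(- \frac{1663}{156}\right)^{2} = \frac{2765569}{24336}$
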